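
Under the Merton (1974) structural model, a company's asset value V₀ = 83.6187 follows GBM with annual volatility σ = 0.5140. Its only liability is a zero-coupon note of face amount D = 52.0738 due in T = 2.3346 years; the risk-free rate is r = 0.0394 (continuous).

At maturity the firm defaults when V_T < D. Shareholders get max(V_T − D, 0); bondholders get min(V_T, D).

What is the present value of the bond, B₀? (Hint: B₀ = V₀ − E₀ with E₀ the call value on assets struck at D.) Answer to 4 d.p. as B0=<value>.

B0=40.9569

d₁ = [ln(V₀/D) + (r + σ²/2)T] / (σ√T)
   = [ln(83.6187/52.0738) + (0.0394 + 0.5·0.5140²)·2.3346] / (0.5140·√2.3346)
   = [0.473605 + 0.400379] / 0.785361 = 1.112844
d₂ = d₁ − σ√T = 1.112844 − 0.785361 = 0.327483
N(d₁) = 0.867112,  N(d₂) = 0.628349,  e^(−rT) = 0.912120
E₀ = V₀·N(d₁) − D·e^(−rT)·N(d₂)
   = 83.6187·0.867112 − 52.0738·0.912120·0.628349 = 42.661762
B₀ = V₀ − E₀ = 83.6187 − 42.661762 = 40.956938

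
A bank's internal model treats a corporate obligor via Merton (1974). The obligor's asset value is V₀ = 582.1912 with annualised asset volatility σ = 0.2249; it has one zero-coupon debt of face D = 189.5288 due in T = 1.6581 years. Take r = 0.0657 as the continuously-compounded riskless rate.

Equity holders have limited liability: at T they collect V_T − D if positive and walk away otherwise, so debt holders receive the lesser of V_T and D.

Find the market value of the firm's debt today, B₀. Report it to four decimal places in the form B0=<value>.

B0=169.9667

d₁ = [ln(V₀/D) + (r + σ²/2)T] / (σ√T)
   = [ln(582.1912/189.5288) + (0.0657 + 0.5·0.2249²)·1.6581] / (0.2249·√1.6581)
   = [1.122258 + 0.150871] / 0.289598 = 4.396200
d₂ = d₁ − σ√T = 4.396200 − 0.289598 = 4.106602
N(d₁) = 0.999994,  N(d₂) = 0.999980,  e^(−rT) = 0.896787
E₀ = V₀·N(d₁) − D·e^(−rT)·N(d₂)
   = 582.1912·0.999994 − 189.5288·0.896787·0.999980 = 412.224487
B₀ = V₀ − E₀ = 582.1912 − 412.224487 = 169.966713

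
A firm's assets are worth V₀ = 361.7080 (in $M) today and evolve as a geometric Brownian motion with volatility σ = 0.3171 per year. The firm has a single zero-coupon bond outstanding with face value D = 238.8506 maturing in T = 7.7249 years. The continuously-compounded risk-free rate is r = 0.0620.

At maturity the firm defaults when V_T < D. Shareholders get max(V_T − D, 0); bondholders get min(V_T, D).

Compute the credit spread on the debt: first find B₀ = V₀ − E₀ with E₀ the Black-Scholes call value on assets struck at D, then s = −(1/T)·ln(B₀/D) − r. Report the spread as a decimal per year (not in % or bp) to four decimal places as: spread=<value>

d₁ = [ln(V₀/D) + (r + σ²/2)T] / (σ√T)
   = [ln(361.7080/238.8506) + (0.0620 + 0.5·0.3171²)·7.7249] / (0.3171·√7.7249)
   = [0.414999 + 0.867322] / 0.881338 = 1.454971
d₂ = d₁ − σ√T = 1.454971 − 0.881338 = 0.573632
N(d₁) = 0.927161,  N(d₂) = 0.716892,  e^(−rT) = 0.619437
E₀ = V₀·N(d₁) − D·e^(−rT)·N(d₂)
   = 361.7080·0.927161 − 238.8506·0.619437·0.716892 = 229.295410
B₀ = V₀ − E₀ = 361.7080 − 229.295410 = 132.412590
spread = −(1/T)·ln(B₀/D) − r = −(1/7.7249)·ln(132.412590/238.8506) − 0.0620 = 0.01436546

spread=0.0144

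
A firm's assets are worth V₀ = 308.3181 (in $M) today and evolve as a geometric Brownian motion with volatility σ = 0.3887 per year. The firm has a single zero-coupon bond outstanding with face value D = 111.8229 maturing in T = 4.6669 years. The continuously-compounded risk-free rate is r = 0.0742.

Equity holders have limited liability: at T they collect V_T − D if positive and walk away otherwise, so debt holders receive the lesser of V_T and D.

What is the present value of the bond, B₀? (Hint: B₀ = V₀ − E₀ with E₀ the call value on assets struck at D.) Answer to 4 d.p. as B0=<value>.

d₁ = [ln(V₀/D) + (r + σ²/2)T] / (σ√T)
   = [ln(308.3181/111.8229) + (0.0742 + 0.5·0.3887²)·4.6669] / (0.3887·√4.6669)
   = [1.014216 + 0.698840] / 0.839709 = 2.040058
d₂ = d₁ − σ√T = 2.040058 − 0.839709 = 1.200349
N(d₁) = 0.979328,  N(d₂) = 0.884998,  e^(−rT) = 0.707312
E₀ = V₀·N(d₁) − D·e^(−rT)·N(d₂)
   = 308.3181·0.979328 − 111.8229·0.707312·0.884998 = 231.946748
B₀ = V₀ − E₀ = 308.3181 − 231.946748 = 76.371352

B0=76.3714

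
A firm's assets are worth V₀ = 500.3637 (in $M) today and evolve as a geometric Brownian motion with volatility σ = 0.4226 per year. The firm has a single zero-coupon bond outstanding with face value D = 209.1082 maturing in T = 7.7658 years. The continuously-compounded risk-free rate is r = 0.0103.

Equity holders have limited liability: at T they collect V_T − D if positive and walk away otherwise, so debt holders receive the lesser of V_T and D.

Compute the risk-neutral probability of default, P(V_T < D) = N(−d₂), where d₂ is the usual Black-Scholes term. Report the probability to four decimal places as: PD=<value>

d₁ = [ln(V₀/D) + (r + σ²/2)T] / (σ√T)
   = [ln(500.3637/209.1082) + (0.0103 + 0.5·0.4226²)·7.7658] / (0.4226·√7.7658)
   = [0.872483 + 0.773438] / 1.177667 = 1.397611
d₂ = d₁ − σ√T = 1.397611 − 1.177667 = 0.219944
risk-neutral PD = N(−d₂) = N(-0.219944) = 0.412957

PD=0.4130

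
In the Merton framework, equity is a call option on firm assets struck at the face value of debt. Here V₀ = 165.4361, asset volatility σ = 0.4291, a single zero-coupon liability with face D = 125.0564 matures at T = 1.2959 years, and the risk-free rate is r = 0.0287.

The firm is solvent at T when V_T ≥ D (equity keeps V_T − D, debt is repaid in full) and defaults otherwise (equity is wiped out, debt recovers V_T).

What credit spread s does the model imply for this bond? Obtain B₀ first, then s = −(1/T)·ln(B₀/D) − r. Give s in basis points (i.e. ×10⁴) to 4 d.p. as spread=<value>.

spread=707.6954

d₁ = [ln(V₀/D) + (r + σ²/2)T] / (σ√T)
   = [ln(165.4361/125.0564) + (0.0287 + 0.5·0.4291²)·1.2959] / (0.4291·√1.2959)
   = [0.279820 + 0.156497] / 0.488477 = 0.893220
d₂ = d₁ − σ√T = 0.893220 − 0.488477 = 0.404743
N(d₁) = 0.814130,  N(d₂) = 0.657167,  e^(−rT) = 0.963491
E₀ = V₀·N(d₁) − D·e^(−rT)·N(d₂)
   = 165.4361·0.814130 − 125.0564·0.963491·0.657167 = 55.504071
B₀ = V₀ − E₀ = 165.4361 − 55.504071 = 109.932029
spread = −(1/T)·ln(B₀/D) − r = −(1/1.2959)·ln(109.932029/125.0564) − 0.0287 = 0.07076954
in basis points: 0.07076954 × 10⁴ = 707.6954 bp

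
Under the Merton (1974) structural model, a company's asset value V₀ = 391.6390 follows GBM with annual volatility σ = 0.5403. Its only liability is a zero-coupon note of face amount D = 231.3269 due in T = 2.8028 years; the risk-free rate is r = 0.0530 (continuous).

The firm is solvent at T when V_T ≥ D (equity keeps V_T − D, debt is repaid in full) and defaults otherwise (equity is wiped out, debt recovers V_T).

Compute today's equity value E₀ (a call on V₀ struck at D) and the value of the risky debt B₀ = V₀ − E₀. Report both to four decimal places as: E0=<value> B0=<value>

E0=223.7114 B0=167.9276

d₁ = [ln(V₀/D) + (r + σ²/2)T] / (σ√T)
   = [ln(391.6390/231.3269) + (0.0530 + 0.5·0.5403²)·2.8028] / (0.5403·√2.8028)
   = [0.526509 + 0.557651] / 0.904547 = 1.198567
d₂ = d₁ − σ√T = 1.198567 − 0.904547 = 0.294020
N(d₁) = 0.884652,  N(d₂) = 0.615629,  e^(−rT) = 0.861958
E₀ = V₀·N(d₁) − D·e^(−rT)·N(d₂)
   = 391.6390·0.884652 − 231.3269·0.861958·0.615629 = 223.711384
B₀ = V₀ − E₀ = 391.6390 − 223.711384 = 167.927616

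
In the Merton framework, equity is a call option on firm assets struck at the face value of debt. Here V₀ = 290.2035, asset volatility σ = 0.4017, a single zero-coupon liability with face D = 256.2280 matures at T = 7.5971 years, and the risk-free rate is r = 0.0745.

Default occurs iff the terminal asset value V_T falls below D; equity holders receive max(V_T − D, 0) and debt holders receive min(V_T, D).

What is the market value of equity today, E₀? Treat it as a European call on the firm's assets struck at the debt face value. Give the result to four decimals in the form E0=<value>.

E0=178.7045

d₁ = [ln(V₀/D) + (r + σ²/2)T] / (σ√T)
   = [ln(290.2035/256.2280) + (0.0745 + 0.5·0.4017²)·7.5971] / (0.4017·√7.5971)
   = [0.124515 + 1.178929] / 1.107199 = 1.177244
d₂ = d₁ − σ√T = 1.177244 − 1.107199 = 0.070045
N(d₁) = 0.880451,  N(d₂) = 0.527921,  e^(−rT) = 0.567801
E₀ = V₀·N(d₁) − D·e^(−rT)·N(d₂)
   = 290.2035·0.880451 − 256.2280·0.567801·0.527921 = 178.704530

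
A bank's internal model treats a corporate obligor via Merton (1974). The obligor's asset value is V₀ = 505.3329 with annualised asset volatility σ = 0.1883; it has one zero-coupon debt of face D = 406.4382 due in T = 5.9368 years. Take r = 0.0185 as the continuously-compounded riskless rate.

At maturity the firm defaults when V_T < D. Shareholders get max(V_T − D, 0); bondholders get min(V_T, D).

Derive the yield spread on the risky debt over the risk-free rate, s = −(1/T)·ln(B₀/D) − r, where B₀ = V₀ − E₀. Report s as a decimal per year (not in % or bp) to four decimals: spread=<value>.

spread=0.0130

d₁ = [ln(V₀/D) + (r + σ²/2)T] / (σ√T)
   = [ln(505.3329/406.4382) + (0.0185 + 0.5·0.1883²)·5.9368] / (0.1883·√5.9368)
   = [0.217786 + 0.215081] / 0.458803 = 0.943469
d₂ = d₁ − σ√T = 0.943469 − 0.458803 = 0.484665
N(d₁) = 0.827279,  N(d₂) = 0.686043,  e^(−rT) = 0.895986
E₀ = V₀·N(d₁) − D·e^(−rT)·N(d₂)
   = 505.3329·0.827279 − 406.4382·0.895986·0.686043 = 168.220085
B₀ = V₀ − E₀ = 505.3329 − 168.220085 = 337.112815
spread = −(1/T)·ln(B₀/D) − r = −(1/5.9368)·ln(337.112815/406.4382) − 0.0185 = 0.01300085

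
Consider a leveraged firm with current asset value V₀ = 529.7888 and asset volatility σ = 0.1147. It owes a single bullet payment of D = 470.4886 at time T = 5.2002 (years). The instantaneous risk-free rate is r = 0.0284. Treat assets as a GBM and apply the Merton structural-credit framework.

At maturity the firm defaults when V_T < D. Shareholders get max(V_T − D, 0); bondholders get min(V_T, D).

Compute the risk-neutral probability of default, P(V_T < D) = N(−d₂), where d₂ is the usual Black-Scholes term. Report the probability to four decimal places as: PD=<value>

d₁ = [ln(V₀/D) + (r + σ²/2)T] / (σ√T)
   = [ln(529.7888/470.4886) + (0.0284 + 0.5·0.1147²)·5.2002] / (0.1147·√5.2002)
   = [0.118707 + 0.181893] / 0.261561 = 1.149251
d₂ = d₁ − σ√T = 1.149251 − 0.261561 = 0.887690
risk-neutral PD = N(−d₂) = N(-0.887690) = 0.187354

PD=0.1874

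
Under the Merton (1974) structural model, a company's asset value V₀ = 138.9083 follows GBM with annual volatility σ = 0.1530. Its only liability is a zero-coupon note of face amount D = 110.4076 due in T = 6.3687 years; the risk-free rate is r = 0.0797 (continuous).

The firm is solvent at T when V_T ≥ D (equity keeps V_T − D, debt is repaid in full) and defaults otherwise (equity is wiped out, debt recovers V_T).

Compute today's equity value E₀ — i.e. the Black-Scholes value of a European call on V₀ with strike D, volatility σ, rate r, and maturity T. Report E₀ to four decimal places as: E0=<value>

d₁ = [ln(V₀/D) + (r + σ²/2)T] / (σ√T)
   = [ln(138.9083/110.4076) + (0.0797 + 0.5·0.1530²)·6.3687] / (0.1530·√6.3687)
   = [0.229635 + 0.582128] / 0.386115 = 2.102386
d₂ = d₁ − σ√T = 2.102386 − 0.386115 = 1.716270
N(d₁) = 0.982240,  N(d₂) = 0.956944,  e^(−rT) = 0.601947
E₀ = V₀·N(d₁) − D·e^(−rT)·N(d₂)
   = 138.9083·0.982240 − 110.4076·0.601947·0.956944 = 72.843267

E0=72.8433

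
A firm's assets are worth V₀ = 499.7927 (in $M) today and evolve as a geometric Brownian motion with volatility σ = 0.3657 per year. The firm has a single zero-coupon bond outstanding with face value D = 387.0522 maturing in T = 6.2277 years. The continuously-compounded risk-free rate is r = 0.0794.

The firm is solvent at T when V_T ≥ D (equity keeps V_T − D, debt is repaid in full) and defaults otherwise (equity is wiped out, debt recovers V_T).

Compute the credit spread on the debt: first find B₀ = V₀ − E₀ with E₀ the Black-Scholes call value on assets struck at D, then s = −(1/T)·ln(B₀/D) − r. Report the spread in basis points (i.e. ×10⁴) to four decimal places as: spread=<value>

spread=250.3540

d₁ = [ln(V₀/D) + (r + σ²/2)T] / (σ√T)
   = [ln(499.7927/387.0522) + (0.0794 + 0.5·0.3657²)·6.2277] / (0.3657·√6.2277)
   = [0.255634 + 0.910915] / 0.912618 = 1.278245
d₂ = d₁ − σ√T = 1.278245 − 0.912618 = 0.365627
N(d₁) = 0.899418,  N(d₂) = 0.642678,  e^(−rT) = 0.609888
E₀ = V₀·N(d₁) − D·e^(−rT)·N(d₂)
   = 499.7927·0.899418 − 387.0522·0.609888·0.642678 = 297.812992
B₀ = V₀ − E₀ = 499.7927 − 297.812992 = 201.979708
spread = −(1/T)·ln(B₀/D) − r = −(1/6.2277)·ln(201.979708/387.0522) − 0.0794 = 0.02503540
in basis points: 0.02503540 × 10⁴ = 250.3540 bp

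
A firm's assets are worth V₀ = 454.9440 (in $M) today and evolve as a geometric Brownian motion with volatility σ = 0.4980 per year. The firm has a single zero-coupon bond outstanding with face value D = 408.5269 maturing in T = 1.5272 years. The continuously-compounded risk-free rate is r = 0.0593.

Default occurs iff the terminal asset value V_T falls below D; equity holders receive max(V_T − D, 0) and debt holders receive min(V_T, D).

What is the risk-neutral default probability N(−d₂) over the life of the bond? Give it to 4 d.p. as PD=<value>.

PD=0.4943

d₁ = [ln(V₀/D) + (r + σ²/2)T] / (σ√T)
   = [ln(454.9440/408.5269) + (0.0593 + 0.5·0.4980²)·1.5272] / (0.4980·√1.5272)
   = [0.107617 + 0.279939] / 0.615428 = 0.629733
d₂ = d₁ − σ√T = 0.629733 − 0.615428 = 0.014305
risk-neutral PD = N(−d₂) = N(-0.014305) = 0.494293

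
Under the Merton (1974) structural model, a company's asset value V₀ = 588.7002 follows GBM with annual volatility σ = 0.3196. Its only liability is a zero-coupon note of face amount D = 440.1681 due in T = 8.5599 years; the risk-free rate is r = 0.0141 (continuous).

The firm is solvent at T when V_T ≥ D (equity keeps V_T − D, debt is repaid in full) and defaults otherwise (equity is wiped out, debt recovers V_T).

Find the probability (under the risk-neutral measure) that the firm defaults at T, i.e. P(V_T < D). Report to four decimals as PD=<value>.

PD=0.5110

d₁ = [ln(V₀/D) + (r + σ²/2)T] / (σ√T)
   = [ln(588.7002/440.1681) + (0.0141 + 0.5·0.3196²)·8.5599] / (0.3196·√8.5599)
   = [0.290760 + 0.557866] / 0.935064 = 0.907561
d₂ = d₁ − σ√T = 0.907561 − 0.935064 = -0.027503
risk-neutral PD = N(−d₂) = N(0.027503) = 0.510971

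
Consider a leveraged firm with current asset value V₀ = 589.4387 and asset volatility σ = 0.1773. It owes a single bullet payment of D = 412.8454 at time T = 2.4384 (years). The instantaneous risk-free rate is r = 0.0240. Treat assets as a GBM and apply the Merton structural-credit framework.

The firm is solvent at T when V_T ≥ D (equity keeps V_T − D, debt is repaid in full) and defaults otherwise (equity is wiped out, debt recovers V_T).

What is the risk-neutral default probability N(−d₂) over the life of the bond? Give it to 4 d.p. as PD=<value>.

d₁ = [ln(V₀/D) + (r + σ²/2)T] / (σ√T)
   = [ln(589.4387/412.8454) + (0.0240 + 0.5·0.1773²)·2.4384] / (0.1773·√2.4384)
   = [0.356098 + 0.096848] / 0.276861 = 1.636004
d₂ = d₁ − σ√T = 1.636004 − 0.276861 = 1.359143
risk-neutral PD = N(−d₂) = N(-1.359143) = 0.087051

PD=0.0871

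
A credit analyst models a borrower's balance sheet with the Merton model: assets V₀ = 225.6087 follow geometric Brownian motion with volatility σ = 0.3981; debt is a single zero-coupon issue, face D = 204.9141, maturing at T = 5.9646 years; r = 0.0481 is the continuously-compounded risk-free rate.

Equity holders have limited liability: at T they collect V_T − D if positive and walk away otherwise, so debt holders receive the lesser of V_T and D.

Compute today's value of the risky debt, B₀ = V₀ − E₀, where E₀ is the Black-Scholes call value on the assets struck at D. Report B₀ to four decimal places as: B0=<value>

d₁ = [ln(V₀/D) + (r + σ²/2)T] / (σ√T)
   = [ln(225.6087/204.9141) + (0.0481 + 0.5·0.3981²)·5.9646] / (0.3981·√5.9646)
   = [0.096211 + 0.759543] / 0.972261 = 0.880169
d₂ = d₁ − σ√T = 0.880169 − 0.972261 = -0.092092
N(d₁) = 0.810616,  N(d₂) = 0.463313,  e^(−rT) = 0.750589
E₀ = V₀·N(d₁) − D·e^(−rT)·N(d₂)
   = 225.6087·0.810616 − 204.9141·0.750589·0.463313 = 111.621697
B₀ = V₀ − E₀ = 225.6087 − 111.621697 = 113.987003

B0=113.9870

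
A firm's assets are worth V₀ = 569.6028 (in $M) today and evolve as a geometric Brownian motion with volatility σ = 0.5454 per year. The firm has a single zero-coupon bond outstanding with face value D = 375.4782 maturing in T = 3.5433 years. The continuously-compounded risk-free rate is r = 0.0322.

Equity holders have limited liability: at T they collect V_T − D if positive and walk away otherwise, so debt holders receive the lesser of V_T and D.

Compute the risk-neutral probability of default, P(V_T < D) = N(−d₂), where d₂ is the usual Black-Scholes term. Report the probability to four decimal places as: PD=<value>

PD=0.4985

d₁ = [ln(V₀/D) + (r + σ²/2)T] / (σ√T)
   = [ln(569.6028/375.4782) + (0.0322 + 0.5·0.5454²)·3.5433] / (0.5454·√3.5433)
   = [0.416739 + 0.641091] / 1.026642 = 1.030379
d₂ = d₁ − σ√T = 1.030379 − 1.026642 = 0.003737
risk-neutral PD = N(−d₂) = N(-0.003737) = 0.498509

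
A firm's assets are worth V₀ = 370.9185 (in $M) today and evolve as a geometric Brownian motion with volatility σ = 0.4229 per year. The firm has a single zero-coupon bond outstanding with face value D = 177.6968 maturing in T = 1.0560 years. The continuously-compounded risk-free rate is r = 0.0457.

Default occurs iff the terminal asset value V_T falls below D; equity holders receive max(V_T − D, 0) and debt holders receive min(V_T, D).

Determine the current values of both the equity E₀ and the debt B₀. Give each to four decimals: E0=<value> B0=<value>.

E0=203.1037 B0=167.8148

d₁ = [ln(V₀/D) + (r + σ²/2)T] / (σ√T)
   = [ln(370.9185/177.6968) + (0.0457 + 0.5·0.4229²)·1.0560] / (0.4229·√1.0560)
   = [0.735904 + 0.142689] / 0.434580 = 2.021706
d₂ = d₁ − σ√T = 2.021706 − 0.434580 = 1.587126
N(d₁) = 0.978397,  N(d₂) = 0.943758,  e^(−rT) = 0.952887
E₀ = V₀·N(d₁) − D·e^(−rT)·N(d₂)
   = 370.9185·0.978397 − 177.6968·0.952887·0.943758 = 203.103663
B₀ = V₀ − E₀ = 370.9185 − 203.103663 = 167.814837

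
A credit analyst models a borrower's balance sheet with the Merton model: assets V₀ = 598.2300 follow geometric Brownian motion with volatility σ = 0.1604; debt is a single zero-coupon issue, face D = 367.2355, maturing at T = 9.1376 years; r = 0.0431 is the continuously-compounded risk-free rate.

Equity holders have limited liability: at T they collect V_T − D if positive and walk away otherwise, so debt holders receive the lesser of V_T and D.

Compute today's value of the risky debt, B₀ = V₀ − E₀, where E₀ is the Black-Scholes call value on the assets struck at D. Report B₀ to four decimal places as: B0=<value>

d₁ = [ln(V₀/D) + (r + σ²/2)T] / (σ√T)
   = [ln(598.2300/367.2355) + (0.0431 + 0.5·0.1604²)·9.1376] / (0.1604·√9.1376)
   = [0.487972 + 0.511377] / 0.484865 = 2.061090
d₂ = d₁ − σ√T = 2.061090 − 0.484865 = 1.576225
N(d₁) = 0.980353,  N(d₂) = 0.942513,  e^(−rT) = 0.674468
E₀ = V₀·N(d₁) − D·e^(−rT)·N(d₂)
   = 598.2300·0.980353 − 367.2355·0.674468·0.942513 = 353.026589
B₀ = V₀ − E₀ = 598.2300 − 353.026589 = 245.203411

B0=245.2034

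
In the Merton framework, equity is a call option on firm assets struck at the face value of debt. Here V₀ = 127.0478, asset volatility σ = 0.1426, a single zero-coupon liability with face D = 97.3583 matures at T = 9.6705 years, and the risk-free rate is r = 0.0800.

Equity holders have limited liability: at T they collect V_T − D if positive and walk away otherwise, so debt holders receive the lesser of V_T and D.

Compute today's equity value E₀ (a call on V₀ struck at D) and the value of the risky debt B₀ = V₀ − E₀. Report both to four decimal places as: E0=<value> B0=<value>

d₁ = [ln(V₀/D) + (r + σ²/2)T] / (σ√T)
   = [ln(127.0478/97.3583) + (0.0800 + 0.5·0.1426²)·9.6705] / (0.1426·√9.6705)
   = [0.266165 + 0.871964] / 0.443449 = 2.566537
d₂ = d₁ − σ√T = 2.566537 − 0.443449 = 2.123088
N(d₁) = 0.994864,  N(d₂) = 0.983127,  e^(−rT) = 0.461331
E₀ = V₀·N(d₁) − D·e^(−rT)·N(d₂)
   = 127.0478·0.994864 − 97.3583·0.461331·0.983127 = 82.238757
B₀ = V₀ − E₀ = 127.0478 − 82.238757 = 44.809043

E0=82.2388 B0=44.8090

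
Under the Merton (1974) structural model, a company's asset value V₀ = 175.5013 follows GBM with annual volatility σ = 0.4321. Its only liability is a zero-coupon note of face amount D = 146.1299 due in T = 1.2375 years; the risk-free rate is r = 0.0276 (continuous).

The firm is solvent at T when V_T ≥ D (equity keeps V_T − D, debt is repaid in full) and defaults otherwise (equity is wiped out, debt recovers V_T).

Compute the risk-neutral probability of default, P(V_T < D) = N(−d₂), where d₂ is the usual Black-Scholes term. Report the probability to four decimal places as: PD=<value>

d₁ = [ln(V₀/D) + (r + σ²/2)T] / (σ√T)
   = [ln(175.5013/146.1299) + (0.0276 + 0.5·0.4321²)·1.2375] / (0.4321·√1.2375)
   = [0.183150 + 0.149682] / 0.480681 = 0.692419
d₂ = d₁ − σ√T = 0.692419 − 0.480681 = 0.211738
risk-neutral PD = N(−d₂) = N(-0.211738) = 0.416156

PD=0.4162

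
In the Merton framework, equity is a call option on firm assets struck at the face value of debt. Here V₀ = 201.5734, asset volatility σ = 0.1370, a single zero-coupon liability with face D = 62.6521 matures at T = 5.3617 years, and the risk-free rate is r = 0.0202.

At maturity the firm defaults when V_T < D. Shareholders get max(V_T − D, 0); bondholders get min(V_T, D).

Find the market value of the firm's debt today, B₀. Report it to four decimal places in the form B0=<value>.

B0=56.2208

d₁ = [ln(V₀/D) + (r + σ²/2)T] / (σ√T)
   = [ln(201.5734/62.6521) + (0.0202 + 0.5·0.1370²)·5.3617] / (0.1370·√5.3617)
   = [1.168556 + 0.158623] / 0.317228 = 4.183674
d₂ = d₁ − σ√T = 4.183674 − 0.317228 = 3.866446
N(d₁) = 0.999986,  N(d₂) = 0.999945,  e^(−rT) = 0.897353
E₀ = V₀·N(d₁) − D·e^(−rT)·N(d₂)
   = 201.5734·0.999986 − 62.6521·0.897353·0.999945 = 145.352585
B₀ = V₀ − E₀ = 201.5734 − 145.352585 = 56.220815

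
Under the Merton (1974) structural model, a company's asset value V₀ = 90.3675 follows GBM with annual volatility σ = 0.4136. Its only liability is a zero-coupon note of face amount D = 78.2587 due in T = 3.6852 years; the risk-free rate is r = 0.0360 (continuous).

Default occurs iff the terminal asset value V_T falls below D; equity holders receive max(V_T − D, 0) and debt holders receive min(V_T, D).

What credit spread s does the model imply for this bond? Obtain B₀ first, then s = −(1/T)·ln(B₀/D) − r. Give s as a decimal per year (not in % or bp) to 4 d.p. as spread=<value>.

d₁ = [ln(V₀/D) + (r + σ²/2)T] / (σ√T)
   = [ln(90.3675/78.2587) + (0.0360 + 0.5·0.4136²)·3.6852] / (0.4136·√3.6852)
   = [0.143865 + 0.447871] / 0.793983 = 0.745276
d₂ = d₁ − σ√T = 0.745276 − 0.793983 = -0.048707
N(d₁) = 0.771948,  N(d₂) = 0.480576,  e^(−rT) = 0.875756
E₀ = V₀·N(d₁) − D·e^(−rT)·N(d₂)
   = 90.3675·0.771948 − 78.2587·0.875756·0.480576 = 36.822389
B₀ = V₀ − E₀ = 90.3675 − 36.822389 = 53.545111
spread = −(1/T)·ln(B₀/D) − r = −(1/3.6852)·ln(53.545111/78.2587) − 0.0360 = 0.06697827

spread=0.0670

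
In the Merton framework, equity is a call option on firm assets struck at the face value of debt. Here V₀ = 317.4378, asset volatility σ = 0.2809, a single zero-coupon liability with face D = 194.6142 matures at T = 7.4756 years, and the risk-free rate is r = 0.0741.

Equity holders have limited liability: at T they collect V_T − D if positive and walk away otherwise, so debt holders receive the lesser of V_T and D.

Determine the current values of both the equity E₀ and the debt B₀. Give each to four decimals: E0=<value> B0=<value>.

E0=211.1176 B0=106.3202

d₁ = [ln(V₀/D) + (r + σ²/2)T] / (σ√T)
   = [ln(317.4378/194.6142) + (0.0741 + 0.5·0.2809²)·7.4756] / (0.2809·√7.4756)
   = [0.489263 + 0.848872] / 0.768024 = 1.742309
d₂ = d₁ − σ√T = 1.742309 − 0.768024 = 0.974285
N(d₁) = 0.959273,  N(d₂) = 0.835043,  e^(−rT) = 0.574680
E₀ = V₀·N(d₁) − D·e^(−rT)·N(d₂)
   = 317.4378·0.959273 − 194.6142·0.574680·0.835043 = 211.117560
B₀ = V₀ − E₀ = 317.4378 − 211.117560 = 106.320240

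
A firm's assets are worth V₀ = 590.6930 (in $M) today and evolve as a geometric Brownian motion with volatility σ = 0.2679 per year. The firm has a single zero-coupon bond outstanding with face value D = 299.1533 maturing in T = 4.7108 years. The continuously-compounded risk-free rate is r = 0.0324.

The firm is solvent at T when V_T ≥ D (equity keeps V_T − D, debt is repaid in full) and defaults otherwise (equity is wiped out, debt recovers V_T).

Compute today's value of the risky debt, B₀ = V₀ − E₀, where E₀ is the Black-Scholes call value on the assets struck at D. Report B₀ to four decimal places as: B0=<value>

B0=249.3099

d₁ = [ln(V₀/D) + (r + σ²/2)T] / (σ√T)
   = [ln(590.6930/299.1533) + (0.0324 + 0.5·0.2679²)·4.7108] / (0.2679·√4.7108)
   = [0.680340 + 0.321678] / 0.581460 = 1.723279
d₂ = d₁ − σ√T = 1.723279 − 0.581460 = 1.141819
N(d₁) = 0.957581,  N(d₂) = 0.873235,  e^(−rT) = 0.858447
E₀ = V₀·N(d₁) − D·e^(−rT)·N(d₂)
   = 590.6930·0.957581 − 299.1533·0.858447·0.873235 = 341.383114
B₀ = V₀ − E₀ = 590.6930 − 341.383114 = 249.309886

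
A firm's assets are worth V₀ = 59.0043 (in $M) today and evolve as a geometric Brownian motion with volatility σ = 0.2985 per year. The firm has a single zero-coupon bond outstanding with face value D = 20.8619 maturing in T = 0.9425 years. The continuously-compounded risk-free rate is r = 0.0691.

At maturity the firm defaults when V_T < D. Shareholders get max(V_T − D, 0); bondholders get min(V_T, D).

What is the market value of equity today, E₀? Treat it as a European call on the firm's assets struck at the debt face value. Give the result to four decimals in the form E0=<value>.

d₁ = [ln(V₀/D) + (r + σ²/2)T] / (σ√T)
   = [ln(59.0043/20.8619) + (0.0691 + 0.5·0.2985²)·0.9425] / (0.2985·√0.9425)
   = [1.039686 + 0.107116] / 0.289791 = 3.957340
d₂ = d₁ − σ√T = 3.957340 − 0.289791 = 3.667549
N(d₁) = 0.999962,  N(d₂) = 0.999878,  e^(−rT) = 0.936949
E₀ = V₀·N(d₁) − D·e^(−rT)·N(d₂)
   = 59.0043·0.999962 − 20.8619·0.936949·0.999878 = 39.457927

E0=39.4579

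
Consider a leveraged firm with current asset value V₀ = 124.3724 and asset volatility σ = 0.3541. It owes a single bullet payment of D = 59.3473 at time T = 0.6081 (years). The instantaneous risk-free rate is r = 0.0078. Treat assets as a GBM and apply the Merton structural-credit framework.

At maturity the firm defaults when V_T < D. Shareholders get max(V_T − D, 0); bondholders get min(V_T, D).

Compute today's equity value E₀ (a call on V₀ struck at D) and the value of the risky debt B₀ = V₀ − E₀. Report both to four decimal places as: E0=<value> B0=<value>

E0=65.3311 B0=59.0413

d₁ = [ln(V₀/D) + (r + σ²/2)T] / (σ√T)
   = [ln(124.3724/59.3473) + (0.0078 + 0.5·0.3541²)·0.6081] / (0.3541·√0.6081)
   = [0.739874 + 0.042867] / 0.276130 = 2.834683
d₂ = d₁ − σ√T = 2.834683 − 0.276130 = 2.558553
N(d₁) = 0.997706,  N(d₂) = 0.994745,  e^(−rT) = 0.995268
E₀ = V₀·N(d₁) − D·e^(−rT)·N(d₂)
   = 124.3724·0.997706 − 59.3473·0.995268·0.994745 = 65.331093
B₀ = V₀ − E₀ = 124.3724 − 65.331093 = 59.041307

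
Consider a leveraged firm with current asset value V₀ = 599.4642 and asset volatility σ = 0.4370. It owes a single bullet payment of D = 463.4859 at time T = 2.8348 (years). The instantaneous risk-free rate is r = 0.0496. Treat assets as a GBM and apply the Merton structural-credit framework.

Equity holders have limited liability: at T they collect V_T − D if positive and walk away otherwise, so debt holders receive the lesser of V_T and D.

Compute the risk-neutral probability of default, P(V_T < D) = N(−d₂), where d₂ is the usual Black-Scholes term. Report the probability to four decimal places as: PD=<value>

PD=0.4314

d₁ = [ln(V₀/D) + (r + σ²/2)T] / (σ√T)
   = [ln(599.4642/463.4859) + (0.0496 + 0.5·0.4370²)·2.8348] / (0.4370·√2.8348)
   = [0.257260 + 0.411286] / 0.735771 = 0.908633
d₂ = d₁ − σ√T = 0.908633 − 0.735771 = 0.172862
risk-neutral PD = N(−d₂) = N(-0.172862) = 0.431380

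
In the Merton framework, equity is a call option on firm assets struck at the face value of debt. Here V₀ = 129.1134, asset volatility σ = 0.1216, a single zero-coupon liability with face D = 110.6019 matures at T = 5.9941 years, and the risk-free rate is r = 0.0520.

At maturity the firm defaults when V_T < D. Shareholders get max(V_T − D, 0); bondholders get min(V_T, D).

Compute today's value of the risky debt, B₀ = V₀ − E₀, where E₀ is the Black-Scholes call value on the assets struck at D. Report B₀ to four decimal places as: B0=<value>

d₁ = [ln(V₀/D) + (r + σ²/2)T] / (σ√T)
   = [ln(129.1134/110.6019) + (0.0520 + 0.5·0.1216²)·5.9941] / (0.1216·√5.9941)
   = [0.154754 + 0.356009] / 0.297711 = 1.715631
d₂ = d₁ − σ√T = 1.715631 − 0.297711 = 1.417920
N(d₁) = 0.956885,  N(d₂) = 0.921893,  e^(−rT) = 0.732206
E₀ = V₀·N(d₁) − D·e^(−rT)·N(d₂)
   = 129.1134·0.956885 − 110.6019·0.732206·0.921893 = 48.888692
B₀ = V₀ − E₀ = 129.1134 − 48.888692 = 80.224708

B0=80.2247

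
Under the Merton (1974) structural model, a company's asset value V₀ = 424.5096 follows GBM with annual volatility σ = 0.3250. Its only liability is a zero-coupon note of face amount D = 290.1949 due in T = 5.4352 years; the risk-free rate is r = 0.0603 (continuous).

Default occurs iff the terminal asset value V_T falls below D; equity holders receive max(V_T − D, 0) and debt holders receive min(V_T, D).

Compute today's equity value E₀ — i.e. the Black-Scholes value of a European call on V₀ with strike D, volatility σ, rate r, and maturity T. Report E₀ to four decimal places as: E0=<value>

E0=235.7562

d₁ = [ln(V₀/D) + (r + σ²/2)T] / (σ√T)
   = [ln(424.5096/290.1949) + (0.0603 + 0.5·0.3250²)·5.4352] / (0.3250·√5.4352)
   = [0.380382 + 0.614789] / 0.757689 = 1.313429
d₂ = d₁ − σ√T = 1.313429 − 0.757689 = 0.555740
N(d₁) = 0.905481,  N(d₂) = 0.710806,  e^(−rT) = 0.720548
E₀ = V₀·N(d₁) − D·e^(−rT)·N(d₂)
   = 424.5096·0.905481 − 290.1949·0.720548·0.710806 = 235.756189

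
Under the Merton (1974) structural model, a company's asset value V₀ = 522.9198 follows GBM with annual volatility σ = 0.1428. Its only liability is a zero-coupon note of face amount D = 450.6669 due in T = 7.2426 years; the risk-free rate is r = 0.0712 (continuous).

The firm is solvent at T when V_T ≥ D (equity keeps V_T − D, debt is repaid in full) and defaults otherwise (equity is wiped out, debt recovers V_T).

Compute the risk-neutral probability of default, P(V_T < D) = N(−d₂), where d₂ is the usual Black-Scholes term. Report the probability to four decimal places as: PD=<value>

PD=0.0622

d₁ = [ln(V₀/D) + (r + σ²/2)T] / (σ√T)
   = [ln(522.9198/450.6669) + (0.0712 + 0.5·0.1428²)·7.2426] / (0.1428·√7.2426)
   = [0.148700 + 0.589518] / 0.384304 = 1.920919
d₂ = d₁ − σ√T = 1.920919 − 0.384304 = 1.536614
risk-neutral PD = N(−d₂) = N(-1.536614) = 0.062194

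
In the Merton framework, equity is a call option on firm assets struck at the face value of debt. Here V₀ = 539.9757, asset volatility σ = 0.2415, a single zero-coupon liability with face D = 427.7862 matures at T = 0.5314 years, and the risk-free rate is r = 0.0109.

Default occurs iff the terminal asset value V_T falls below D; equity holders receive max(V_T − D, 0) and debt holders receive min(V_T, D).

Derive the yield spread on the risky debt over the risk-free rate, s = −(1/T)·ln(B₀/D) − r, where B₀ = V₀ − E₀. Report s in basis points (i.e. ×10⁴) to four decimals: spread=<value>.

d₁ = [ln(V₀/D) + (r + σ²/2)T] / (σ√T)
   = [ln(539.9757/427.7862) + (0.0109 + 0.5·0.2415²)·0.5314] / (0.2415·√0.5314)
   = [0.232901 + 0.021288] / 0.176047 = 1.443873
d₂ = d₁ − σ√T = 1.443873 − 0.176047 = 1.267826
N(d₁) = 0.925613,  N(d₂) = 0.897570,  e^(−rT) = 0.994224
E₀ = V₀·N(d₁) − D·e^(−rT)·N(d₂)
   = 539.9757·0.925613 − 427.7862·0.994224·0.897570 = 118.057891
B₀ = V₀ − E₀ = 539.9757 − 118.057891 = 421.917809
spread = −(1/T)·ln(B₀/D) − r = −(1/0.5314)·ln(421.917809/427.7862) − 0.0109 = 0.01509362
in basis points: 0.01509362 × 10⁴ = 150.9362 bp

spread=150.9362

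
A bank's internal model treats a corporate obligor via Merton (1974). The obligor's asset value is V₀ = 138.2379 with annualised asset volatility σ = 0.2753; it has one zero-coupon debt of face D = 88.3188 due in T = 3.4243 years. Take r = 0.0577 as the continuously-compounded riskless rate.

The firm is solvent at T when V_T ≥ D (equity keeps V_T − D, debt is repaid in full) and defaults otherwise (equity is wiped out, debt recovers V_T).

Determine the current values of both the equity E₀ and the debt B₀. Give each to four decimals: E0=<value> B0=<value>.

d₁ = [ln(V₀/D) + (r + σ²/2)T] / (σ√T)
   = [ln(138.2379/88.3188) + (0.0577 + 0.5·0.2753²)·3.4243] / (0.2753·√3.4243)
   = [0.448023 + 0.327346] / 0.509439 = 1.522006
d₂ = d₁ − σ√T = 1.522006 − 0.509439 = 1.012567
N(d₁) = 0.935996,  N(d₂) = 0.844367,  e^(−rT) = 0.820713
E₀ = V₀·N(d₁) − D·e^(−rT)·N(d₂)
   = 138.2379·0.935996 − 88.3188·0.820713·0.844367 = 68.186780
B₀ = V₀ − E₀ = 138.2379 − 68.186780 = 70.051120

E0=68.1868 B0=70.0511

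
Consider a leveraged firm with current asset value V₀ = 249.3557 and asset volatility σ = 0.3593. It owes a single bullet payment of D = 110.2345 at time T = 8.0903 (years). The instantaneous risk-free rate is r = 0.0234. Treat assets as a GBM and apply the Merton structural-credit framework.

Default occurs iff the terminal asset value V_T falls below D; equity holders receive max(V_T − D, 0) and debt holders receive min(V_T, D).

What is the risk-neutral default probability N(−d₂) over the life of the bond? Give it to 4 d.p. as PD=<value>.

d₁ = [ln(V₀/D) + (r + σ²/2)T] / (σ√T)
   = [ln(249.3557/110.2345) + (0.0234 + 0.5·0.3593²)·8.0903] / (0.3593·√8.0903)
   = [0.816270 + 0.711528] / 1.021973 = 1.494949
d₂ = d₁ − σ√T = 1.494949 − 1.021973 = 0.472976
risk-neutral PD = N(−d₂) = N(-0.472976) = 0.318115

PD=0.3181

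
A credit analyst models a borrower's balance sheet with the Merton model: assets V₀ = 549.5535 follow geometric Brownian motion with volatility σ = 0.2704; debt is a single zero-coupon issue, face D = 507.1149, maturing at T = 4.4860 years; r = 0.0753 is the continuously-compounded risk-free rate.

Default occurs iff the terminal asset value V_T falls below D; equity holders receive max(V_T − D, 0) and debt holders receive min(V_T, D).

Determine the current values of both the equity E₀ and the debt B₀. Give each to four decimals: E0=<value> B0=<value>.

d₁ = [ln(V₀/D) + (r + σ²/2)T] / (σ√T)
   = [ln(549.5535/507.1149) + (0.0753 + 0.5·0.2704²)·4.4860] / (0.2704·√4.4860)
   = [0.080369 + 0.501795] / 0.572712 = 1.016504
d₂ = d₁ − σ√T = 1.016504 − 0.572712 = 0.443792
N(d₁) = 0.845305,  N(d₂) = 0.671403,  e^(−rT) = 0.713341
E₀ = V₀·N(d₁) − D·e^(−rT)·N(d₂)
   = 549.5535·0.845305 − 507.1149·0.713341·0.671403 = 221.663068
B₀ = V₀ − E₀ = 549.5535 − 221.663068 = 327.890432

E0=221.6631 B0=327.8904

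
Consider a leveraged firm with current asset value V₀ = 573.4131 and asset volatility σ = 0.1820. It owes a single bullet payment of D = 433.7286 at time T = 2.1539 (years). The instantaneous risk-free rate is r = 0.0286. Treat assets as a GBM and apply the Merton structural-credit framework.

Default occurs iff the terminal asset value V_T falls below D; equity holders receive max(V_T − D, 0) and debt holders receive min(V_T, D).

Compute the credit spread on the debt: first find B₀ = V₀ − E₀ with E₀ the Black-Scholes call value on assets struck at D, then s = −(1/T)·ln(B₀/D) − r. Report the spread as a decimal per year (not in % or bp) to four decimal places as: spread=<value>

spread=0.0071

d₁ = [ln(V₀/D) + (r + σ²/2)T] / (σ√T)
   = [ln(573.4131/433.7286) + (0.0286 + 0.5·0.1820²)·2.1539] / (0.1820·√2.1539)
   = [0.279187 + 0.097274] / 0.267106 = 1.409408
d₂ = d₁ − σ√T = 1.409408 − 0.267106 = 1.142302
N(d₁) = 0.920643,  N(d₂) = 0.873336,  e^(−rT) = 0.940257
E₀ = V₀·N(d₁) − D·e^(−rT)·N(d₂)
   = 573.4131·0.920643 − 433.7286·0.940257·0.873336 = 171.747848
B₀ = V₀ − E₀ = 573.4131 − 171.747848 = 401.665252
spread = −(1/T)·ln(B₀/D) − r = −(1/2.1539)·ln(401.665252/433.7286) − 0.0286 = 0.00705623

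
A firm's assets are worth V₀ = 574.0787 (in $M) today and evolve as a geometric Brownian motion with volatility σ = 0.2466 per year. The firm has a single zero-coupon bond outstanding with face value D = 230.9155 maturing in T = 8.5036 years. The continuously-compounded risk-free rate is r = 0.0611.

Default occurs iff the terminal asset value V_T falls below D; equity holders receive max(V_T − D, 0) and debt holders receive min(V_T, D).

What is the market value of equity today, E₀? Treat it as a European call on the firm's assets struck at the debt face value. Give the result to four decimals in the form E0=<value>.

d₁ = [ln(V₀/D) + (r + σ²/2)T] / (σ√T)
   = [ln(574.0787/230.9155) + (0.0611 + 0.5·0.2466²)·8.5036] / (0.2466·√8.5036)
   = [0.910715 + 0.778129] / 0.719109 = 2.348523
d₂ = d₁ − σ√T = 2.348523 − 0.719109 = 1.629415
N(d₁) = 0.990576,  N(d₂) = 0.948387,  e^(−rT) = 0.594776
E₀ = V₀·N(d₁) − D·e^(−rT)·N(d₂)
   = 574.0787·0.990576 − 230.9155·0.594776·0.948387 = 438.414153

E0=438.4142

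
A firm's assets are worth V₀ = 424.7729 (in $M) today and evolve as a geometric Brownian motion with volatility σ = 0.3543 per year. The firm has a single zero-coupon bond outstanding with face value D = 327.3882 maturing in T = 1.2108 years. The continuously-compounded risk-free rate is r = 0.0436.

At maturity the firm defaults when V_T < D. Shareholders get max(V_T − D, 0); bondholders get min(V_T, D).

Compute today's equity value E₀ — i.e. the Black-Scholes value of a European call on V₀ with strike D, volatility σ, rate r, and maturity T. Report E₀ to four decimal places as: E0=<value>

d₁ = [ln(V₀/D) + (r + σ²/2)T] / (σ√T)
   = [ln(424.7729/327.3882) + (0.0436 + 0.5·0.3543²)·1.2108] / (0.3543·√1.2108)
   = [0.260408 + 0.128786] / 0.389859 = 0.998294
d₂ = d₁ − σ√T = 0.998294 − 0.389859 = 0.608436
N(d₁) = 0.840932,  N(d₂) = 0.728551,  e^(−rT) = 0.948578
E₀ = V₀·N(d₁) − D·e^(−rT)·N(d₂)
   = 424.7729·0.840932 − 327.3882·0.948578·0.728551 = 130.951126

E0=130.9511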